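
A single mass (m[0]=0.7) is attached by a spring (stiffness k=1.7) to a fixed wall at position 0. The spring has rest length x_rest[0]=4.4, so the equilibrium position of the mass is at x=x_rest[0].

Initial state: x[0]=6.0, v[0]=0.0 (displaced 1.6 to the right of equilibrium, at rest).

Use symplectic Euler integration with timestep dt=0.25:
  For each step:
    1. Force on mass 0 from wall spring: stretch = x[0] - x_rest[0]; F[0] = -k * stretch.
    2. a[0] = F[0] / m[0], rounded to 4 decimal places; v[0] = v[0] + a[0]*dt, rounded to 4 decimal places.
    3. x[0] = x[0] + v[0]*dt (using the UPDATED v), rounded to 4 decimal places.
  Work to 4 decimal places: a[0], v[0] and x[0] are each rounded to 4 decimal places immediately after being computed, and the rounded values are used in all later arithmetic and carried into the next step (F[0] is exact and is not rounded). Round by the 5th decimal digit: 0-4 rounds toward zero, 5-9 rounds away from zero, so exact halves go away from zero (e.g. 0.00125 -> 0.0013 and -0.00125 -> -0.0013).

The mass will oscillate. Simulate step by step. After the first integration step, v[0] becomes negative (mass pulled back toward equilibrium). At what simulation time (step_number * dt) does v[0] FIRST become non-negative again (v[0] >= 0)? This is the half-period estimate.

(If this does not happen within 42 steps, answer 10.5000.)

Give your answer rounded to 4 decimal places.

Answer: 2.2500

Derivation:
Step 0: x=[6.0000] v=[0.0000]
Step 1: x=[5.7572] v=[-0.9714]
Step 2: x=[5.3084] v=[-1.7954]
Step 3: x=[4.7217] v=[-2.3469]
Step 4: x=[4.0862] v=[-2.5422]
Step 5: x=[3.4983] v=[-2.3517]
Step 6: x=[3.0472] v=[-1.8043]
Step 7: x=[2.8015] v=[-0.9830]
Step 8: x=[2.7984] v=[-0.0125]
Step 9: x=[3.0384] v=[0.9599]
First v>=0 after going negative at step 9, time=2.2500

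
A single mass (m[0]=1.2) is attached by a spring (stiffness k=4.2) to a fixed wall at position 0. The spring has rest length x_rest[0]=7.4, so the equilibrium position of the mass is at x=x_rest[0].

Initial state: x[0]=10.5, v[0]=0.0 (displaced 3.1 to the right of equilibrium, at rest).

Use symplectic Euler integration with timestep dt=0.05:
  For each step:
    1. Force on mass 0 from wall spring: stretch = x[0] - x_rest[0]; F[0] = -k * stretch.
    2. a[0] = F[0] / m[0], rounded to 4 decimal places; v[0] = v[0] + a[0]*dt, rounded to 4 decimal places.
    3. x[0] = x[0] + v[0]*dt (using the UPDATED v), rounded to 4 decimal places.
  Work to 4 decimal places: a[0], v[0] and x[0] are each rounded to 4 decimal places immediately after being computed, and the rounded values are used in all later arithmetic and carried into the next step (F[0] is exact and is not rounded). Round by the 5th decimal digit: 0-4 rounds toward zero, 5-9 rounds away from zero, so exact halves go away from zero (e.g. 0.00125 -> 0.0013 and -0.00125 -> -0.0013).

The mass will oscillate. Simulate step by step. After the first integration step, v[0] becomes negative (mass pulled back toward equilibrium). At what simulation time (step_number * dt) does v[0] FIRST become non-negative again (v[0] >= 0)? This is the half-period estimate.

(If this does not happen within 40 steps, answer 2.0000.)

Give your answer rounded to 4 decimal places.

Step 0: x=[10.5000] v=[0.0000]
Step 1: x=[10.4729] v=[-0.5425]
Step 2: x=[10.4189] v=[-1.0803]
Step 3: x=[10.3385] v=[-1.6086]
Step 4: x=[10.2324] v=[-2.1228]
Step 5: x=[10.1015] v=[-2.6185]
Step 6: x=[9.9469] v=[-3.0913]
Step 7: x=[9.7701] v=[-3.5370]
Step 8: x=[9.5725] v=[-3.9518]
Step 9: x=[9.3559] v=[-4.3320]
Step 10: x=[9.1222] v=[-4.6743]
Step 11: x=[8.8734] v=[-4.9757]
Step 12: x=[8.6117] v=[-5.2335]
Step 13: x=[8.3394] v=[-5.4456]
Step 14: x=[8.0589] v=[-5.6100]
Step 15: x=[7.7726] v=[-5.7253]
Step 16: x=[7.4831] v=[-5.7905]
Step 17: x=[7.1929] v=[-5.8050]
Step 18: x=[6.9045] v=[-5.7688]
Step 19: x=[6.6204] v=[-5.6821]
Step 20: x=[6.3431] v=[-5.5457]
Step 21: x=[6.0751] v=[-5.3607]
Step 22: x=[5.8187] v=[-5.1288]
Step 23: x=[5.5761] v=[-4.8521]
Step 24: x=[5.3495] v=[-4.5329]
Step 25: x=[5.1408] v=[-4.1741]
Step 26: x=[4.9519] v=[-3.7787]
Step 27: x=[4.7844] v=[-3.3503]
Step 28: x=[4.6398] v=[-2.8926]
Step 29: x=[4.5193] v=[-2.4096]
Step 30: x=[4.4240] v=[-1.9055]
Step 31: x=[4.3548] v=[-1.3847]
Step 32: x=[4.3122] v=[-0.8518]
Step 33: x=[4.2966] v=[-0.3114]
Step 34: x=[4.3082] v=[0.2317]
First v>=0 after going negative at step 34, time=1.7000

Answer: 1.7000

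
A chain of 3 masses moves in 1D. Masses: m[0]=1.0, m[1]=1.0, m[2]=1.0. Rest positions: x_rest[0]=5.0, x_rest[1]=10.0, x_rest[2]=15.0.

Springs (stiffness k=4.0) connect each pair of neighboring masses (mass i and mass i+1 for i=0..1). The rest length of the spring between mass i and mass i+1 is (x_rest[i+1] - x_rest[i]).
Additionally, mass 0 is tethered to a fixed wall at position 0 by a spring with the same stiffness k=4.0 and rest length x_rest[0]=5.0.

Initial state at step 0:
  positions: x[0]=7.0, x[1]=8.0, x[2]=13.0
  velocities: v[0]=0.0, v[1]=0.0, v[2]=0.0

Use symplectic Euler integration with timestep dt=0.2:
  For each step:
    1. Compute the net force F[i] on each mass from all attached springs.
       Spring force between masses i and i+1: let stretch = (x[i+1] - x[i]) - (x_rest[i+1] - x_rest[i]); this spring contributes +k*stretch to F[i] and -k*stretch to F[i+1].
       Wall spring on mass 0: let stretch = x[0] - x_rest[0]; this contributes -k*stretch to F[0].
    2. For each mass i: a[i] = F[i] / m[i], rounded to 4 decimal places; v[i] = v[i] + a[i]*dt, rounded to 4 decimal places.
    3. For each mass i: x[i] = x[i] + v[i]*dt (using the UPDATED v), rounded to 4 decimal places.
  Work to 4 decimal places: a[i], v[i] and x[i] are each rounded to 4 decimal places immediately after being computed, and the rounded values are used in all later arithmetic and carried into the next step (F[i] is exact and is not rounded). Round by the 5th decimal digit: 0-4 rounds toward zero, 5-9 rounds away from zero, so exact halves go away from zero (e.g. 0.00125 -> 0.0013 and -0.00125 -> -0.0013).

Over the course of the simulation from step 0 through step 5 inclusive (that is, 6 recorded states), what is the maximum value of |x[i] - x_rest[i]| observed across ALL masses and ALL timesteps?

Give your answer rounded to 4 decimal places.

Answer: 2.6832

Derivation:
Step 0: x=[7.0000 8.0000 13.0000] v=[0.0000 0.0000 0.0000]
Step 1: x=[6.0400 8.6400 13.0000] v=[-4.8000 3.2000 0.0000]
Step 2: x=[4.5296 9.5616 13.1024] v=[-7.5520 4.6080 0.5120]
Step 3: x=[3.0996 10.2446 13.4383] v=[-7.1501 3.4150 1.6794]
Step 4: x=[2.3168 10.2954 14.0632] v=[-3.9138 0.2540 3.1244]
Step 5: x=[2.4399 9.6725 14.8852] v=[0.6156 -3.1146 4.1102]
Max displacement = 2.6832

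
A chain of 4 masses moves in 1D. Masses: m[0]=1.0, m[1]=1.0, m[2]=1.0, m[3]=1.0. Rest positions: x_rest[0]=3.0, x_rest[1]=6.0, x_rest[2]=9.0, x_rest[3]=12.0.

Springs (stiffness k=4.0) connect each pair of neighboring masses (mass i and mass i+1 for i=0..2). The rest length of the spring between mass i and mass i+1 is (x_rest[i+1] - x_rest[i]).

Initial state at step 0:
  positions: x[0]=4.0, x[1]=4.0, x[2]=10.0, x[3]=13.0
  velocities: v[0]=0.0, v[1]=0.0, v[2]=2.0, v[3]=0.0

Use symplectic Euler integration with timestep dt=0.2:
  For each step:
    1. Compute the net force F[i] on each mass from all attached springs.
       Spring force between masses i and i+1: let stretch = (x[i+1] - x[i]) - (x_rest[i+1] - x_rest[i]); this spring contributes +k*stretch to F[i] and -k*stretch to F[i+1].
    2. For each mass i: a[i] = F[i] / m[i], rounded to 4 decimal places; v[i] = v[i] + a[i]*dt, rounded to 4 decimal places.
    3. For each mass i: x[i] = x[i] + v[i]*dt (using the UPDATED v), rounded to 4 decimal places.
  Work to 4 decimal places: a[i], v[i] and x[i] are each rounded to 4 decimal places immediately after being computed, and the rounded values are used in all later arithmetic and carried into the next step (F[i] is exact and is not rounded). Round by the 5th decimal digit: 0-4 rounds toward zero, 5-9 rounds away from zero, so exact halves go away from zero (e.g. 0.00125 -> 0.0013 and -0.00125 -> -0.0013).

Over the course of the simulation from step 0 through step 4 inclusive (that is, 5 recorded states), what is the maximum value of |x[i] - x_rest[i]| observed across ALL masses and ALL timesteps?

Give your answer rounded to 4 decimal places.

Answer: 2.6192

Derivation:
Step 0: x=[4.0000 4.0000 10.0000 13.0000] v=[0.0000 0.0000 2.0000 0.0000]
Step 1: x=[3.5200 4.9600 9.9200 13.0000] v=[-2.4000 4.8000 -0.4000 0.0000]
Step 2: x=[2.7904 6.4832 9.5392 12.9872] v=[-3.6480 7.6160 -1.9040 -0.0640]
Step 3: x=[2.1716 7.9045 9.2211 12.9027] v=[-3.0938 7.1066 -1.5904 -0.4224]
Step 4: x=[1.9901 8.6192 9.2814 12.7092] v=[-0.9075 3.5736 0.3016 -0.9677]
Max displacement = 2.6192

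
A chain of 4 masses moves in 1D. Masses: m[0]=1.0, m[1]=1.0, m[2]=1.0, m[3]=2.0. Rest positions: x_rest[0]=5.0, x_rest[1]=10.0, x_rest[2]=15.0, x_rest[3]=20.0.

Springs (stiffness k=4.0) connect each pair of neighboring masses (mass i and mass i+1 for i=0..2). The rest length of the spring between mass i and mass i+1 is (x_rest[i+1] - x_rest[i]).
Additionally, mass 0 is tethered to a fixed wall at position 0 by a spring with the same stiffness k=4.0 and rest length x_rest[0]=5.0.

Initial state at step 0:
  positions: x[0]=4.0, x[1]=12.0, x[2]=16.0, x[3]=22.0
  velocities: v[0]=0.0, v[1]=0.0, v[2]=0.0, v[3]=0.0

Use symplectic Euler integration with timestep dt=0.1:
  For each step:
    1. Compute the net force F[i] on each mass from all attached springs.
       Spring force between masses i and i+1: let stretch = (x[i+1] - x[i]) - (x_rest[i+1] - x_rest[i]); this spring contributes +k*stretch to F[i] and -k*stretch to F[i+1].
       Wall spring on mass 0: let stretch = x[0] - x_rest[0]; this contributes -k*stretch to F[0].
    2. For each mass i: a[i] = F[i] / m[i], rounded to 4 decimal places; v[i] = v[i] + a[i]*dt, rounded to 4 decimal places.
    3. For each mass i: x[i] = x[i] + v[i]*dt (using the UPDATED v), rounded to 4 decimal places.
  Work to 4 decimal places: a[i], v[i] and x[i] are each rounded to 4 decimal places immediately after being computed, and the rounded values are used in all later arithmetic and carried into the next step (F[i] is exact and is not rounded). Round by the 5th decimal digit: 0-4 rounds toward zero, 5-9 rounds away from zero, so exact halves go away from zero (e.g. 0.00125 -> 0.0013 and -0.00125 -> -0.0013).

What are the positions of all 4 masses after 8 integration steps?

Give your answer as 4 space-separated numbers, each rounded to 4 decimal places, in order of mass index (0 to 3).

Answer: 6.7055 9.7057 16.8401 21.5775

Derivation:
Step 0: x=[4.0000 12.0000 16.0000 22.0000] v=[0.0000 0.0000 0.0000 0.0000]
Step 1: x=[4.1600 11.8400 16.0800 21.9800] v=[1.6000 -1.6000 0.8000 -0.2000]
Step 2: x=[4.4608 11.5424 16.2264 21.9420] v=[3.0080 -2.9760 1.4640 -0.3800]
Step 3: x=[4.8664 11.1489 16.4141 21.8897] v=[4.0563 -3.9350 1.8766 -0.5231]
Step 4: x=[5.3287 10.7147 16.6102 21.8279] v=[4.6227 -4.3419 1.9608 -0.6182]
Step 5: x=[5.7933 10.3009 16.7792 21.7617] v=[4.6456 -4.1381 1.6897 -0.6617]
Step 6: x=[6.2064 9.9659 16.8883 21.6959] v=[4.1313 -3.3498 1.0914 -0.6582]
Step 7: x=[6.5217 9.7574 16.9129 21.6339] v=[3.1525 -2.0846 0.2455 -0.6197]
Step 8: x=[6.7055 9.7057 16.8401 21.5775] v=[1.8381 -0.5167 -0.7283 -0.5639]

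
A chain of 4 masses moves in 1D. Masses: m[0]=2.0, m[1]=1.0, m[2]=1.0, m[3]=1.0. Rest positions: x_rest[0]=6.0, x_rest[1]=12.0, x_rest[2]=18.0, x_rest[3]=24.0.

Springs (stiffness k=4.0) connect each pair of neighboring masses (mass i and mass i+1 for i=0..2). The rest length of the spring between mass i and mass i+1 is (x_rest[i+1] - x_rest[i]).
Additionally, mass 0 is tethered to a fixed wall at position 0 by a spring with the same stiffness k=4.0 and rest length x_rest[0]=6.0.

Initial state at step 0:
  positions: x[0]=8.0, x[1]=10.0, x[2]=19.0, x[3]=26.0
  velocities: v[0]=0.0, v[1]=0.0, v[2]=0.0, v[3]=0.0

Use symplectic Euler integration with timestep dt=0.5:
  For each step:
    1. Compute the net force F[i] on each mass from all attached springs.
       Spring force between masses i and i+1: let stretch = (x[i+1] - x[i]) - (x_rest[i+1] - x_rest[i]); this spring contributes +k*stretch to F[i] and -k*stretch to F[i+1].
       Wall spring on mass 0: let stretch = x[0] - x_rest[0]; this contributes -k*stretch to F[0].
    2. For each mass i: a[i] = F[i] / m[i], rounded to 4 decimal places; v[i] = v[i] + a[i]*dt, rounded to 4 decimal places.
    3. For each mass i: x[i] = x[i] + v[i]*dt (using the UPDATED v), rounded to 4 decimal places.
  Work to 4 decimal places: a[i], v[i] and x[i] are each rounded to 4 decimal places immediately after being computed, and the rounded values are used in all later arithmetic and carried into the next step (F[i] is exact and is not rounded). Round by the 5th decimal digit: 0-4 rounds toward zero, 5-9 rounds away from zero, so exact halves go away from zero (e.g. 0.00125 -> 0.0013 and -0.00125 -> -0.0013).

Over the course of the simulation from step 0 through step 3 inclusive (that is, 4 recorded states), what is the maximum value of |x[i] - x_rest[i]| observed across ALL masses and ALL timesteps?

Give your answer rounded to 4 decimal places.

Answer: 5.0000

Derivation:
Step 0: x=[8.0000 10.0000 19.0000 26.0000] v=[0.0000 0.0000 0.0000 0.0000]
Step 1: x=[5.0000 17.0000 17.0000 25.0000] v=[-6.0000 14.0000 -4.0000 -2.0000]
Step 2: x=[5.5000 12.0000 23.0000 22.0000] v=[1.0000 -10.0000 12.0000 -6.0000]
Step 3: x=[6.5000 11.5000 17.0000 26.0000] v=[2.0000 -1.0000 -12.0000 8.0000]
Max displacement = 5.0000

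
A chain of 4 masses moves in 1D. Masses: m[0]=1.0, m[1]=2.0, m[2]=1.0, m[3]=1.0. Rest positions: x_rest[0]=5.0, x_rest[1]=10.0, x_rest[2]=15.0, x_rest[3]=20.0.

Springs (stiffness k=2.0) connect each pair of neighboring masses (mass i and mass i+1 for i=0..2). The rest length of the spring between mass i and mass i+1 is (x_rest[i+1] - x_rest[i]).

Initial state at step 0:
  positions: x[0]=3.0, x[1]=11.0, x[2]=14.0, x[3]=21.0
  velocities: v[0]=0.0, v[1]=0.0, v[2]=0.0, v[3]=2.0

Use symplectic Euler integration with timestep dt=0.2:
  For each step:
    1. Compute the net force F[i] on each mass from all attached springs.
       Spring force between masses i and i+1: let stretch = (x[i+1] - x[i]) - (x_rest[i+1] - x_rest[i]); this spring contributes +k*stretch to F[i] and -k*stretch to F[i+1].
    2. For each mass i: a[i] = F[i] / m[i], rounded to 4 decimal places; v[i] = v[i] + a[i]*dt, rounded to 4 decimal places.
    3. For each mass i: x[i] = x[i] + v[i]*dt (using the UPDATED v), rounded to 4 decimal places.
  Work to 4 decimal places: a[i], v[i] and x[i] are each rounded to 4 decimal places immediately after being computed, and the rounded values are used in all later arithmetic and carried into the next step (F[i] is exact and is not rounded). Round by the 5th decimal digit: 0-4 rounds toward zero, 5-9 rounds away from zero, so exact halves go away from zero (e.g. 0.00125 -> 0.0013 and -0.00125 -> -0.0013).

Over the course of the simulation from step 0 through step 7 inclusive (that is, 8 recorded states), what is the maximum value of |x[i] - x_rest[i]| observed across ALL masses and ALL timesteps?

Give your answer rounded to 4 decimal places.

Step 0: x=[3.0000 11.0000 14.0000 21.0000] v=[0.0000 0.0000 0.0000 2.0000]
Step 1: x=[3.2400 10.8000 14.3200 21.2400] v=[1.2000 -1.0000 1.6000 1.2000]
Step 2: x=[3.6848 10.4384 14.9120 21.3264] v=[2.2240 -1.8080 2.9600 0.4320]
Step 3: x=[4.2699 9.9856 15.6593 21.2996] v=[2.9254 -2.2640 3.7363 -0.1338]
Step 4: x=[4.9122 9.5311 16.4039 21.2216] v=[3.2117 -2.2724 3.7229 -0.3899]
Step 5: x=[5.5241 9.1668 16.9841 21.1582] v=[3.0593 -1.8216 2.9009 -0.3170]
Step 6: x=[6.0274 8.9695 17.2728 21.1609] v=[2.5164 -0.9867 1.4436 0.0134]
Step 7: x=[6.3660 8.9866 17.2083 21.2525] v=[1.6932 0.0855 -0.3225 0.4582]
Max displacement = 2.2728

Answer: 2.2728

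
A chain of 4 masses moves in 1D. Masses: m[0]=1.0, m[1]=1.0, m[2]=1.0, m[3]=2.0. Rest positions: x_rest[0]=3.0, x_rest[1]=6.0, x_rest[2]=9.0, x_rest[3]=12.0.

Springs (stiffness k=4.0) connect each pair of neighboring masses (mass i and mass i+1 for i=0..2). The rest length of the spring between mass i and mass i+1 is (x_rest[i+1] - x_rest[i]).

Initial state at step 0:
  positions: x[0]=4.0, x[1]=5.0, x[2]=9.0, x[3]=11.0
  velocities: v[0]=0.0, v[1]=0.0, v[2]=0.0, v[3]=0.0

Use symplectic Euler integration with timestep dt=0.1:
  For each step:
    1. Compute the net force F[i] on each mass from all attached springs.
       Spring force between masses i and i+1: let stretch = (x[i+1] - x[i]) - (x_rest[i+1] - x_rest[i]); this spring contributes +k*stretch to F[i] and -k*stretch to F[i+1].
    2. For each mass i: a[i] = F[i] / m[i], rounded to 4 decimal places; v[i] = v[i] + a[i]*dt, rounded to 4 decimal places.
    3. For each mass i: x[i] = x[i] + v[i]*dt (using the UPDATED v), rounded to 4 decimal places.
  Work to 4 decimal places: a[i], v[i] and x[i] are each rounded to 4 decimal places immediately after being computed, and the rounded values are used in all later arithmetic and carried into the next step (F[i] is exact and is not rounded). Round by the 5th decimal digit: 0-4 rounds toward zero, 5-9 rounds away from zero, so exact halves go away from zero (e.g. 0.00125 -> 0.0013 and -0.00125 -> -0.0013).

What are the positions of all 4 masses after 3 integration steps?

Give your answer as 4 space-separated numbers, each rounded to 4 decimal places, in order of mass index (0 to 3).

Answer: 3.5590 5.6421 8.5783 11.1103

Derivation:
Step 0: x=[4.0000 5.0000 9.0000 11.0000] v=[0.0000 0.0000 0.0000 0.0000]
Step 1: x=[3.9200 5.1200 8.9200 11.0200] v=[-0.8000 1.2000 -0.8000 0.2000]
Step 2: x=[3.7680 5.3440 8.7720 11.0580] v=[-1.5200 2.2400 -1.4800 0.3800]
Step 3: x=[3.5590 5.6421 8.5783 11.1103] v=[-2.0896 2.9808 -1.9368 0.5228]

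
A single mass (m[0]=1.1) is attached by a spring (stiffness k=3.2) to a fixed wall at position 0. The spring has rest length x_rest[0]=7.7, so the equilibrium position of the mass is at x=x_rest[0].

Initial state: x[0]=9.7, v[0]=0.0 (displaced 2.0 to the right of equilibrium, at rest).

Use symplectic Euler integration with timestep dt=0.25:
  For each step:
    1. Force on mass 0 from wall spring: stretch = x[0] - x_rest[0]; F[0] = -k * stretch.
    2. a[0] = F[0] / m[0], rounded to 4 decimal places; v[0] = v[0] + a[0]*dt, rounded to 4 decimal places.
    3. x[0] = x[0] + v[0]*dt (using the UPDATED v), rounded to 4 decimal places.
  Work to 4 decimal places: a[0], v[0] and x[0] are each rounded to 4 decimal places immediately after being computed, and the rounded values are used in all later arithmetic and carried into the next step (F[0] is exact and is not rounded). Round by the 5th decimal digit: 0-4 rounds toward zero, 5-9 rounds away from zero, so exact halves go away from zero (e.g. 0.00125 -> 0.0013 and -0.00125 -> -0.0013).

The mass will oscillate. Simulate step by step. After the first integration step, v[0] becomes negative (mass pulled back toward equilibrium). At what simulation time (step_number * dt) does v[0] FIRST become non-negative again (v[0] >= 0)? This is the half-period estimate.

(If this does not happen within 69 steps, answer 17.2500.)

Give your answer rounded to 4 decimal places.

Answer: 2.0000

Derivation:
Step 0: x=[9.7000] v=[0.0000]
Step 1: x=[9.3364] v=[-1.4546]
Step 2: x=[8.6752] v=[-2.6447]
Step 3: x=[7.8367] v=[-3.3539]
Step 4: x=[6.9734] v=[-3.4533]
Step 5: x=[6.2422] v=[-2.9249]
Step 6: x=[5.7760] v=[-1.8647]
Step 7: x=[5.6597] v=[-0.4654]
Step 8: x=[5.9143] v=[1.0185]
First v>=0 after going negative at step 8, time=2.0000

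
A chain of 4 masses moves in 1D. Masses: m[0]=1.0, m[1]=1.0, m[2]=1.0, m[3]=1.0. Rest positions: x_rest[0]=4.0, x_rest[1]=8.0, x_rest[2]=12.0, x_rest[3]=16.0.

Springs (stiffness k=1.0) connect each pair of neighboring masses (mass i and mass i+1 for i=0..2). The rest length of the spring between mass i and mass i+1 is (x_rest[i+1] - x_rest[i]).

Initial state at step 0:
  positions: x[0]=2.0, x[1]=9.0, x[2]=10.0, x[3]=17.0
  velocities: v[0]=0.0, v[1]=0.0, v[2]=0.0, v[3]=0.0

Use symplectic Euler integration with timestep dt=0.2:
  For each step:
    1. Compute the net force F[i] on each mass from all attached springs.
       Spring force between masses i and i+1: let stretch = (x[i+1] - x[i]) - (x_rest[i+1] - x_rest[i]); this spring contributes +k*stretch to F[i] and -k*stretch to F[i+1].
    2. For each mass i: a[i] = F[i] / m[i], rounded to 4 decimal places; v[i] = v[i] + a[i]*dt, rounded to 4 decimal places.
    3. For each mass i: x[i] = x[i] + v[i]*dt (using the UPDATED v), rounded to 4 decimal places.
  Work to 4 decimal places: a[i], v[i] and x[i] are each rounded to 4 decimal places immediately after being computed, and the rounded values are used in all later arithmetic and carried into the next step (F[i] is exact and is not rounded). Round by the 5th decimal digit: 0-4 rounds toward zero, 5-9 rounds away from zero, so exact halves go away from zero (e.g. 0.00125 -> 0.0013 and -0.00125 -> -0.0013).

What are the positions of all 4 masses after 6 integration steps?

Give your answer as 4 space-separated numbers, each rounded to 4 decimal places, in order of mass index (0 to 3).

Answer: 3.6620 5.9524 13.0476 15.3380

Derivation:
Step 0: x=[2.0000 9.0000 10.0000 17.0000] v=[0.0000 0.0000 0.0000 0.0000]
Step 1: x=[2.1200 8.7600 10.2400 16.8800] v=[0.6000 -1.2000 1.2000 -0.6000]
Step 2: x=[2.3456 8.3136 10.6864 16.6544] v=[1.1280 -2.2320 2.2320 -1.1280]
Step 3: x=[2.6499 7.7234 11.2766 16.3501] v=[1.5216 -2.9510 2.9510 -1.5216]
Step 4: x=[2.9972 7.0724 11.9276 16.0028] v=[1.7363 -3.2551 3.2551 -1.7363]
Step 5: x=[3.3475 6.4526 12.5474 15.6525] v=[1.7513 -3.0991 3.0991 -1.7513]
Step 6: x=[3.6620 5.9524 13.0476 15.3380] v=[1.5723 -2.5012 2.5012 -1.5723]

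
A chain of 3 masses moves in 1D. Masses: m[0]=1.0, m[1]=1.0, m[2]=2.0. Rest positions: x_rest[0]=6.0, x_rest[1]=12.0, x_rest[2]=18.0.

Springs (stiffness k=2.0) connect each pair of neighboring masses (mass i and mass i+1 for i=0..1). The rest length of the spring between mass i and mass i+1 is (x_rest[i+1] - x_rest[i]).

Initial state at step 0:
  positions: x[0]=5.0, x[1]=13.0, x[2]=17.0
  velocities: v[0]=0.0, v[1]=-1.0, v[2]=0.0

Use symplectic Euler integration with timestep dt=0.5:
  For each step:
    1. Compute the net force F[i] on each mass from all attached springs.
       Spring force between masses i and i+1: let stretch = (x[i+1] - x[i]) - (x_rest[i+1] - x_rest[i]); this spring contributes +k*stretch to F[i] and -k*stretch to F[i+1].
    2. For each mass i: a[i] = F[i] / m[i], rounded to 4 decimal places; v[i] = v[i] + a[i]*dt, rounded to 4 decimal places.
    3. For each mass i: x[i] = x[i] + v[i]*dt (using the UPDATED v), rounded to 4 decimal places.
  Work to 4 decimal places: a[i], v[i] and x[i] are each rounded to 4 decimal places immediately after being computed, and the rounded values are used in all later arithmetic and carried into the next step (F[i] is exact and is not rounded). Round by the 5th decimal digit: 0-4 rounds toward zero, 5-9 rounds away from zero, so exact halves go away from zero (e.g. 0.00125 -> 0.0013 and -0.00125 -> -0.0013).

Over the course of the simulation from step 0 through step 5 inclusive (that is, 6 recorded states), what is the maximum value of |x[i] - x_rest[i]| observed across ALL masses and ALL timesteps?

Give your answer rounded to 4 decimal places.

Answer: 2.7500

Derivation:
Step 0: x=[5.0000 13.0000 17.0000] v=[0.0000 -1.0000 0.0000]
Step 1: x=[6.0000 10.5000 17.5000] v=[2.0000 -5.0000 1.0000]
Step 2: x=[6.2500 9.2500 17.7500] v=[0.5000 -2.5000 0.5000]
Step 3: x=[5.0000 10.7500 17.3750] v=[-2.5000 3.0000 -0.7500]
Step 4: x=[3.6250 12.6875 16.8438] v=[-2.7500 3.8750 -1.0625]
Step 5: x=[3.7813 12.1719 16.7735] v=[0.3125 -1.0312 -0.1407]
Max displacement = 2.7500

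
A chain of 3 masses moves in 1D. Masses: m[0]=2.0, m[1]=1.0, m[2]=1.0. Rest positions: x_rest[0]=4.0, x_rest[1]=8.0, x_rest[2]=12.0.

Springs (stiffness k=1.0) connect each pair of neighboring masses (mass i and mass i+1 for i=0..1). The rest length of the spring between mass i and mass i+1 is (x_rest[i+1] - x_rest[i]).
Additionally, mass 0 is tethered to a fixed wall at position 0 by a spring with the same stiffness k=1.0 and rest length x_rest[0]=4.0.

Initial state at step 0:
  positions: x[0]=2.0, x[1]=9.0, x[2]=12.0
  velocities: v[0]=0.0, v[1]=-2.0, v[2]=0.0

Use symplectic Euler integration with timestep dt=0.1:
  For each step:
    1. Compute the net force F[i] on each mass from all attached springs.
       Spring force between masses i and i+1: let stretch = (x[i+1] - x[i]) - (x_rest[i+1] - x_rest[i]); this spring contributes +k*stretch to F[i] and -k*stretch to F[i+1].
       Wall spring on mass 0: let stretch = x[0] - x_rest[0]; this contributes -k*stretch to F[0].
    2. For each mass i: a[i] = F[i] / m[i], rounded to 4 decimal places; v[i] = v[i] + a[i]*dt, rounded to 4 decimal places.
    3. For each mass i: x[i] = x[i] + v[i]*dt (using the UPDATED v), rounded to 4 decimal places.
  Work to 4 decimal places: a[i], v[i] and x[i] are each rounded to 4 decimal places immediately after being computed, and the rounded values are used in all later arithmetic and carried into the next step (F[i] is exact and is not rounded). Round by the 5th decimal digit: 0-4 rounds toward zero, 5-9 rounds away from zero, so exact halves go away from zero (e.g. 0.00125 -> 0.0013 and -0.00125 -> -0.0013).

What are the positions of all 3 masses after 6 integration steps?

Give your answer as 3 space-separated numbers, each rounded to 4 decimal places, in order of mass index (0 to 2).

Step 0: x=[2.0000 9.0000 12.0000] v=[0.0000 -2.0000 0.0000]
Step 1: x=[2.0250 8.7600 12.0100] v=[0.2500 -2.4000 0.1000]
Step 2: x=[2.0736 8.4852 12.0275] v=[0.4855 -2.7485 0.1750]
Step 3: x=[2.1438 8.1817 12.0496] v=[0.7024 -3.0354 0.2208]
Step 4: x=[2.2335 7.8565 12.0730] v=[0.8971 -3.2524 0.2340]
Step 5: x=[2.3402 7.5172 12.0942] v=[1.0666 -3.3931 0.2124]
Step 6: x=[2.4610 7.1719 12.1097] v=[1.2084 -3.4531 0.1547]

Answer: 2.4610 7.1719 12.1097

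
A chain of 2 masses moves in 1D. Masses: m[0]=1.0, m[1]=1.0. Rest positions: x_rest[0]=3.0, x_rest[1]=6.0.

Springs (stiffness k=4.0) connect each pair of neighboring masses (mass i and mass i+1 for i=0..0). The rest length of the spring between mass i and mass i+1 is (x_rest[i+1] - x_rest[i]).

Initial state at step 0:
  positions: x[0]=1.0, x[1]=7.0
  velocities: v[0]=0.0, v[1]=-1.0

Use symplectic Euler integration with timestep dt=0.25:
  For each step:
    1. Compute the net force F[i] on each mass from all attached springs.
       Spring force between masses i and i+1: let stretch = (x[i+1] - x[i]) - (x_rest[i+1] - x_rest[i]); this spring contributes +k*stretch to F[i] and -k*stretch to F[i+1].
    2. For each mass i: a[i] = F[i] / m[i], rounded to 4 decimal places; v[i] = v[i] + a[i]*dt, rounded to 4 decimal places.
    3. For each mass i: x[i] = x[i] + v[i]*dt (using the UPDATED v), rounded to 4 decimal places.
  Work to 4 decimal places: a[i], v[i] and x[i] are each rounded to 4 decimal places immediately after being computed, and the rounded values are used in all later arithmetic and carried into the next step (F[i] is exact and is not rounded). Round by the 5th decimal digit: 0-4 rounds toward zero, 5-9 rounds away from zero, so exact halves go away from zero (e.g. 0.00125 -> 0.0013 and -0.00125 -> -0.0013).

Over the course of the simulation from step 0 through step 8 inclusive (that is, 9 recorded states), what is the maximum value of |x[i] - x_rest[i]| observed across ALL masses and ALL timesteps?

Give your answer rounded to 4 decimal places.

Step 0: x=[1.0000 7.0000] v=[0.0000 -1.0000]
Step 1: x=[1.7500 6.0000] v=[3.0000 -4.0000]
Step 2: x=[2.8125 4.6875] v=[4.2500 -5.2500]
Step 3: x=[3.5938 3.6563] v=[3.1250 -4.1250]
Step 4: x=[3.6407 3.3594] v=[0.1875 -1.1875]
Step 5: x=[2.8673 3.8829] v=[-3.0938 2.0938]
Step 6: x=[1.5978 4.9025] v=[-5.0782 4.0782]
Step 7: x=[0.4044 5.8459] v=[-4.7735 3.7735]
Step 8: x=[-0.1786 6.1789] v=[-2.3320 1.3320]
Max displacement = 3.1786

Answer: 3.1786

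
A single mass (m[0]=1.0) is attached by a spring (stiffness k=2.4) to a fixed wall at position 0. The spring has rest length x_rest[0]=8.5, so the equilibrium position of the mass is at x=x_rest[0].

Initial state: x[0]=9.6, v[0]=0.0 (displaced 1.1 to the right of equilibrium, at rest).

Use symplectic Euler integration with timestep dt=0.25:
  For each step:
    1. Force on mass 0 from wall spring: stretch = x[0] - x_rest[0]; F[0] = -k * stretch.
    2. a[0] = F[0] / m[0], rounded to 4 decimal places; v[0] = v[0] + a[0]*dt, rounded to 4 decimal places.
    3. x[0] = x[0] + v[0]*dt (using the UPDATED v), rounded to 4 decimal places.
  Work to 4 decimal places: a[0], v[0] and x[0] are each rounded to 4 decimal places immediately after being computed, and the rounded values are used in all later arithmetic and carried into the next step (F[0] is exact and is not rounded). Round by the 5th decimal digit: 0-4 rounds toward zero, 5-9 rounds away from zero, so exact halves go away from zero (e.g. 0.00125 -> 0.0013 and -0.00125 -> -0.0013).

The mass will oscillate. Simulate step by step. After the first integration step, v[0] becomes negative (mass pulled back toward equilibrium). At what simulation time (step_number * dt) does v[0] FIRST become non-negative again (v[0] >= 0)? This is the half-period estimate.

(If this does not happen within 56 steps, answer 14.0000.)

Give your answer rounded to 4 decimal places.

Step 0: x=[9.6000] v=[0.0000]
Step 1: x=[9.4350] v=[-0.6600]
Step 2: x=[9.1298] v=[-1.2210]
Step 3: x=[8.7301] v=[-1.5989]
Step 4: x=[8.2959] v=[-1.7370]
Step 5: x=[7.8923] v=[-1.6146]
Step 6: x=[7.5798] v=[-1.2500]
Step 7: x=[7.4053] v=[-0.6979]
Step 8: x=[7.3950] v=[-0.0411]
Step 9: x=[7.5505] v=[0.6219]
First v>=0 after going negative at step 9, time=2.2500

Answer: 2.2500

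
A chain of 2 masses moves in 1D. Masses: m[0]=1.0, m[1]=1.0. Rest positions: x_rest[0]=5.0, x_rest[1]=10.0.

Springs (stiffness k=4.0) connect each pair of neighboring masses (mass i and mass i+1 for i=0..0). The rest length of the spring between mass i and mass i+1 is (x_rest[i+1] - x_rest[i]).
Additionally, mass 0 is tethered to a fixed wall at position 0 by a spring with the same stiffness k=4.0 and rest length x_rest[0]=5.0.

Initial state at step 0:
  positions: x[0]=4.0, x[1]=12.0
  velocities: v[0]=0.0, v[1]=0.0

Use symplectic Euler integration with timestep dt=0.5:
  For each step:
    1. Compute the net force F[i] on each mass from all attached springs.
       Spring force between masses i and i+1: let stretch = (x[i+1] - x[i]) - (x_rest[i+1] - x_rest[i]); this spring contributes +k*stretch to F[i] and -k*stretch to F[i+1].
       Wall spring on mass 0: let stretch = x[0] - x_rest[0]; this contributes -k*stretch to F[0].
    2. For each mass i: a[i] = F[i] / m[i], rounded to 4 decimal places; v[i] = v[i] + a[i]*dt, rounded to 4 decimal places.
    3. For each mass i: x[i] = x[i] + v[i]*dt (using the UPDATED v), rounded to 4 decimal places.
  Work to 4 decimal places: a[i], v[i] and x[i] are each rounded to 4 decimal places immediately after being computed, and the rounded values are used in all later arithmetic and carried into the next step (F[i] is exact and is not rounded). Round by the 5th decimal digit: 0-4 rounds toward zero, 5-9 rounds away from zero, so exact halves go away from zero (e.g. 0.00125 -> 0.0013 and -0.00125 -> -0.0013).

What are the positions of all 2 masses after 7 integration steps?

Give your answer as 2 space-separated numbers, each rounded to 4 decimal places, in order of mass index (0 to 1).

Step 0: x=[4.0000 12.0000] v=[0.0000 0.0000]
Step 1: x=[8.0000 9.0000] v=[8.0000 -6.0000]
Step 2: x=[5.0000 10.0000] v=[-6.0000 2.0000]
Step 3: x=[2.0000 11.0000] v=[-6.0000 2.0000]
Step 4: x=[6.0000 8.0000] v=[8.0000 -6.0000]
Step 5: x=[6.0000 8.0000] v=[0.0000 0.0000]
Step 6: x=[2.0000 11.0000] v=[-8.0000 6.0000]
Step 7: x=[5.0000 10.0000] v=[6.0000 -2.0000]

Answer: 5.0000 10.0000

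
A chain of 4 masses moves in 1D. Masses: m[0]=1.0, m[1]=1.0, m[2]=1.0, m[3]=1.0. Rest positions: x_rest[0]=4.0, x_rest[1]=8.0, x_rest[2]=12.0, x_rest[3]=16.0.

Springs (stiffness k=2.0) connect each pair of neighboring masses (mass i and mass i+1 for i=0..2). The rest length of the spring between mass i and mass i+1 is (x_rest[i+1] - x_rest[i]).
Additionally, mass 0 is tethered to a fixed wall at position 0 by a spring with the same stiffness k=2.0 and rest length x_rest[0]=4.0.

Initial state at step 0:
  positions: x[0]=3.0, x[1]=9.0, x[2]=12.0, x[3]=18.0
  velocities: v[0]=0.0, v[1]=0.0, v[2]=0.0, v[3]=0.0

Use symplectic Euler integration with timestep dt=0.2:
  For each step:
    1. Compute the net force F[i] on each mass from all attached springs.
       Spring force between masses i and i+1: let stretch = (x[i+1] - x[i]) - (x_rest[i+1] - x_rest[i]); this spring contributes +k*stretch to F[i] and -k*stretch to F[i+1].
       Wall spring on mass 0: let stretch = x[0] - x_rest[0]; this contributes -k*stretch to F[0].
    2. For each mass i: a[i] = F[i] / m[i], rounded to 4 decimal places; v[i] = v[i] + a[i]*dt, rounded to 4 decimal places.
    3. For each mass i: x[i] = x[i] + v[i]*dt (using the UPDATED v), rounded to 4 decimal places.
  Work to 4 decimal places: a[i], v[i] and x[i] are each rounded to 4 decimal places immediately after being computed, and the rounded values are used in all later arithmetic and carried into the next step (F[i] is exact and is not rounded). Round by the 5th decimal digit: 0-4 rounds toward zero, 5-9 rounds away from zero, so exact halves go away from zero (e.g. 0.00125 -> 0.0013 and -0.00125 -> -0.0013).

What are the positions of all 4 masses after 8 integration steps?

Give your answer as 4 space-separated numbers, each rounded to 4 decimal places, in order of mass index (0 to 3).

Step 0: x=[3.0000 9.0000 12.0000 18.0000] v=[0.0000 0.0000 0.0000 0.0000]
Step 1: x=[3.2400 8.7600 12.2400 17.8400] v=[1.2000 -1.2000 1.2000 -0.8000]
Step 2: x=[3.6624 8.3568 12.6496 17.5520] v=[2.1120 -2.0160 2.0480 -1.4400]
Step 3: x=[4.1674 7.9215 13.1080 17.1918] v=[2.5248 -2.1766 2.2918 -1.8010]
Step 4: x=[4.6393 7.6008 13.4781 16.8249] v=[2.3595 -1.6036 1.8507 -1.8345]
Step 5: x=[4.9770 7.5133 13.6458 16.5103] v=[1.6884 -0.4373 0.8385 -1.5732]
Step 6: x=[5.1194 7.7135 13.5521 16.2865] v=[0.7121 1.0012 -0.4687 -1.1190]
Step 7: x=[5.0598 8.1733 13.2100 16.1639] v=[-0.2980 2.2990 -1.7104 -0.6128]
Step 8: x=[4.8445 8.7870 12.7013 16.1250] v=[-1.0765 3.0683 -2.5435 -0.1944]

Answer: 4.8445 8.7870 12.7013 16.1250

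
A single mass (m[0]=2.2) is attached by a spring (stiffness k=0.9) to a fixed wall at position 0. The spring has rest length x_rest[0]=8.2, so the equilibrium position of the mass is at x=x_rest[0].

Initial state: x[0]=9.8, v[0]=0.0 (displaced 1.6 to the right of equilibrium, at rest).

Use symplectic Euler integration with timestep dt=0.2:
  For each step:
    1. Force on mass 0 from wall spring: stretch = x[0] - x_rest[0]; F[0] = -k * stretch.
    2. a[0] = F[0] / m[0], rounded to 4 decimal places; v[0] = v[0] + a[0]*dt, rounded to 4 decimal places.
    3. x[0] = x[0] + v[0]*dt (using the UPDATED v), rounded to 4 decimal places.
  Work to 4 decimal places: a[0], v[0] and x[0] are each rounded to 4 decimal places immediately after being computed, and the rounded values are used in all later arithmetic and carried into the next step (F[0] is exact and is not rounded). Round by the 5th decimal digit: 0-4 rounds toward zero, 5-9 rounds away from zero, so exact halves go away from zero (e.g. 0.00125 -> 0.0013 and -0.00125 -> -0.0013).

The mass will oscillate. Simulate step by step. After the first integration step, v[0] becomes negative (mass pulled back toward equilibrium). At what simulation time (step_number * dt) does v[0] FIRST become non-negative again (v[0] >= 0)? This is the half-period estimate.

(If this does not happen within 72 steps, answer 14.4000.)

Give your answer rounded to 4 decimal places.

Step 0: x=[9.8000] v=[0.0000]
Step 1: x=[9.7738] v=[-0.1309]
Step 2: x=[9.7219] v=[-0.2597]
Step 3: x=[9.6451] v=[-0.3842]
Step 4: x=[9.5446] v=[-0.5024]
Step 5: x=[9.4221] v=[-0.6124]
Step 6: x=[9.2796] v=[-0.7124]
Step 7: x=[9.1195] v=[-0.8007]
Step 8: x=[8.9443] v=[-0.8759]
Step 9: x=[8.7569] v=[-0.9368]
Step 10: x=[8.5604] v=[-0.9824]
Step 11: x=[8.3580] v=[-1.0119]
Step 12: x=[8.1530] v=[-1.0248]
Step 13: x=[7.9488] v=[-1.0210]
Step 14: x=[7.7487] v=[-1.0004]
Step 15: x=[7.5560] v=[-0.9635]
Step 16: x=[7.3738] v=[-0.9108]
Step 17: x=[7.2052] v=[-0.8432]
Step 18: x=[7.0528] v=[-0.7618]
Step 19: x=[6.9192] v=[-0.6679]
Step 20: x=[6.8066] v=[-0.5631]
Step 21: x=[6.7168] v=[-0.4491]
Step 22: x=[6.6513] v=[-0.3277]
Step 23: x=[6.6111] v=[-0.2010]
Step 24: x=[6.5969] v=[-0.0710]
Step 25: x=[6.6089] v=[0.0602]
First v>=0 after going negative at step 25, time=5.0000

Answer: 5.0000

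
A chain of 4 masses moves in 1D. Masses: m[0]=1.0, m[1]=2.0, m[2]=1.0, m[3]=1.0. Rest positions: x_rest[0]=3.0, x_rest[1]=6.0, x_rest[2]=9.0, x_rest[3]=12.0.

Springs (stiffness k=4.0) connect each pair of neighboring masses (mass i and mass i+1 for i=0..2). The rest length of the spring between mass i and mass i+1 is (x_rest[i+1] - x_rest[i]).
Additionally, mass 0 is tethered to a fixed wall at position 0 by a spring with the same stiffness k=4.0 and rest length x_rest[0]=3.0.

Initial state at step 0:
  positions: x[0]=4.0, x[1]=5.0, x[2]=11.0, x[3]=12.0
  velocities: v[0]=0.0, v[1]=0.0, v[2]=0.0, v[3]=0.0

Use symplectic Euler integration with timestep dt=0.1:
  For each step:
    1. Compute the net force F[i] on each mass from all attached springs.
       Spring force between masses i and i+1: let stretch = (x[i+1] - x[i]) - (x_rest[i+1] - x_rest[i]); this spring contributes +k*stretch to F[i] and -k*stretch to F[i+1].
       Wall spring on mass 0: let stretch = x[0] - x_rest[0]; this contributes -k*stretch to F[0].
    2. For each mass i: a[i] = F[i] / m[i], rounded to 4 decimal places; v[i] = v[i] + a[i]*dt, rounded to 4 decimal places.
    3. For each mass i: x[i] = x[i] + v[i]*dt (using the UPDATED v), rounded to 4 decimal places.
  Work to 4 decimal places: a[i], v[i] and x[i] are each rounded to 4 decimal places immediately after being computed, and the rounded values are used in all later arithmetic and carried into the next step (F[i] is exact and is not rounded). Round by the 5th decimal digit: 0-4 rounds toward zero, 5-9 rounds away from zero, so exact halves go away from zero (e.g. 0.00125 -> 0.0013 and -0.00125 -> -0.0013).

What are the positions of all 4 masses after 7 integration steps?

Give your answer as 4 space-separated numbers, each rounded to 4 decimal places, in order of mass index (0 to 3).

Step 0: x=[4.0000 5.0000 11.0000 12.0000] v=[0.0000 0.0000 0.0000 0.0000]
Step 1: x=[3.8800 5.1000 10.8000 12.0800] v=[-1.2000 1.0000 -2.0000 0.8000]
Step 2: x=[3.6536 5.2896 10.4232 12.2288] v=[-2.2640 1.8960 -3.7680 1.4880]
Step 3: x=[3.3465 5.5492 9.9133 12.4254] v=[-3.0710 2.5955 -5.0992 1.9658]
Step 4: x=[2.9937 5.8520 9.3293 12.6415] v=[-3.5285 3.0278 -5.8400 2.1610]
Step 5: x=[2.6354 6.1672 8.7387 12.8451] v=[-3.5827 3.1516 -5.9060 2.0361]
Step 6: x=[2.3130 6.4632 8.2095 13.0045] v=[-3.2241 2.9595 -5.2920 1.5935]
Step 7: x=[2.0641 6.7111 7.8023 13.0921] v=[-2.4892 2.4787 -4.0725 0.8755]

Answer: 2.0641 6.7111 7.8023 13.0921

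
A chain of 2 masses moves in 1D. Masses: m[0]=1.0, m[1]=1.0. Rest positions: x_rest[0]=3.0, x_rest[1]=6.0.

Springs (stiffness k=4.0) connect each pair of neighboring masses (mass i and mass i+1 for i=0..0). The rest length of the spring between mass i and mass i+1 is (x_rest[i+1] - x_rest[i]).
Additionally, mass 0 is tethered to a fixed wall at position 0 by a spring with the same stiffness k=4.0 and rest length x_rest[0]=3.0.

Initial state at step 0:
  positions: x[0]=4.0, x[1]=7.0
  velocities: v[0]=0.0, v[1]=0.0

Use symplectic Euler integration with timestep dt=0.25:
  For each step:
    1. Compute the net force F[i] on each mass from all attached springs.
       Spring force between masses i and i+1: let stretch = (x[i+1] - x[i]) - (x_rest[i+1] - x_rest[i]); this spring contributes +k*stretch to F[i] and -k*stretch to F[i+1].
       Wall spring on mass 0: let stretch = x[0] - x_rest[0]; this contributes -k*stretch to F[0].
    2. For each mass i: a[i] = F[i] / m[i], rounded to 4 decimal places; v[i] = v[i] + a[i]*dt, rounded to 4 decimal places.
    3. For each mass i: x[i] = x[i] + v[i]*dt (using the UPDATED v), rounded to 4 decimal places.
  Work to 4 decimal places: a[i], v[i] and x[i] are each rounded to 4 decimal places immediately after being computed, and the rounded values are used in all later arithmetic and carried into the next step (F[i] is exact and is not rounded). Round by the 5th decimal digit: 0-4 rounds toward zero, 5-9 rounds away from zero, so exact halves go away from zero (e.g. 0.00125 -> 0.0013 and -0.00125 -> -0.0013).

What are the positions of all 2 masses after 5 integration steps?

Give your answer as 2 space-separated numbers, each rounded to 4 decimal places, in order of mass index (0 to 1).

Answer: 2.8613 5.8643

Derivation:
Step 0: x=[4.0000 7.0000] v=[0.0000 0.0000]
Step 1: x=[3.7500 7.0000] v=[-1.0000 0.0000]
Step 2: x=[3.3750 6.9375] v=[-1.5000 -0.2500]
Step 3: x=[3.0469 6.7344] v=[-1.3125 -0.8125]
Step 4: x=[2.8789 6.3594] v=[-0.6719 -1.5000]
Step 5: x=[2.8613 5.8643] v=[-0.0703 -1.9805]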